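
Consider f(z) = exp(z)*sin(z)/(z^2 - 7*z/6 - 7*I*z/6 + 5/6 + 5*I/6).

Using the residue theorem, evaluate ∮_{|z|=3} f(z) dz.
By the residue theorem, ∮_C f(z) dz = 2πi · (sum of the residues of f at the poles inside |z| = 3).

The denominator factors as (z - 2/3 + I/3)*(z - 1/2 - 3*I/2), so the singularities of f are simple poles at z = 2/3 - I/3, z = 1/2 + 3*I/2.
  |2/3 - I/3|² = 5/9 < 9 = 3², so this pole is inside the contour.
  |1/2 + 3*I/2|² = 5/2 < 9 = 3², so this pole is inside the contour.

With P(z) = exp(z)*sin(z) and Q(z) = z^2 - 7*z/6 - 7*I*z/6 + 5/6 + 5*I/6, each pole is simple, so Res(f, z₀) = P(z₀)/Q'(z₀) with Q'(z) = 2*z - 7/6 - 7*I/6.
  Res(f, 2/3 - I/3) = P(2/3 - I/3)/Q'(2/3 - I/3) = (exp(2/3 - I/3)*sin(2/3 - I/3))/(1/6 - 11*I/6) = (3/61 + 33*I/61)*exp(2/3 - I/3)*sin(2/3 - I/3)
  Res(f, 1/2 + 3*I/2) = P(1/2 + 3*I/2)/Q'(1/2 + 3*I/2) = (exp(1/2 + 3*I/2)*sin(1/2 + 3*I/2))/(-1/6 + 11*I/6) = (-3/61 - 33*I/61)*exp(1/2 + 3*I/2)*sin(1/2 + 3*I/2)

Sum of residues inside C: (3/61 + 33*I/61)*exp(2/3 - I/3)*sin(2/3 - I/3) + (-3/61 - 33*I/61)*exp(1/2 + 3*I/2)*sin(1/2 + 3*I/2)
∮_C f(z) dz = 2πi · ((3/61 + 33*I/61)*exp(2/3 - I/3)*sin(2/3 - I/3) + (-3/61 - 33*I/61)*exp(1/2 + 3*I/2)*sin(1/2 + 3*I/2)) = pi*(-66/61 + 6*I/61)*exp(2/3 - I/3)*sin(2/3 - I/3) + pi*(66/61 - 6*I/61)*exp(1/2 + 3*I/2)*sin(1/2 + 3*I/2)

Final answer: pi*(-66/61 + 6*I/61)*exp(2/3 - I/3)*sin(2/3 - I/3) + pi*(66/61 - 6*I/61)*exp(1/2 + 3*I/2)*sin(1/2 + 3*I/2)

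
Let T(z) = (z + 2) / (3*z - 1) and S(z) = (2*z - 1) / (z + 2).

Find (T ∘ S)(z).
(T ∘ S)(z) = T(S(z)) = ((1)*S(z) + (2))/((3)*S(z) + (-1)). Multiply numerator and denominator by z + 2:
  numerator:   (1)*(2*z - 1) + (2)*(z + 2) = 4*z + 3
  denominator: (3)*(2*z - 1) + (-1)*(z + 2) = 5*z - 5
(T ∘ S)(z) = (4*z + 3)/(5*z - 5)

Final answer: (4*z + 3)/(5*z - 5)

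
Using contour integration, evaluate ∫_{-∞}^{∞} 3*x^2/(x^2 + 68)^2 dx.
Let f(z) = 3*z^2/(z^2 + 68)^2. The denominator has no real zeros and deg Q - deg P = 2 ≥ 2, so the integral of f over the upper semicircle |z| = R tends to 0 as R → ∞. Closing the contour in the upper half-plane,
  ∫_{-∞}^{∞} f(x) dx = 2πi · Σ Res(f, z_k)  over the poles with Im z_k > 0.

Zeros of the denominator: z^2 + 68 = 0 gives z = ±2*sqrt(17)*I.
Upper half-plane: z = 2*sqrt(17)*I (a pole of order 2).

Write f(z) = g(z)/(z - 2*sqrt(17)*I)^2 with g(z) = 3*z^2/(z + 2*sqrt(17)*I)^2. For a double pole, Res(f, z₀) = g'(z₀):
  g'(z) = 12*sqrt(17)*I*z/(z + 2*sqrt(17)*I)^3
  Res(f, 2*sqrt(17)*I) = g'(2*sqrt(17)*I) = -3*sqrt(17)*I/136

∫_{-∞}^{∞} f(x) dx = 2πi · (-3*sqrt(17)*I/136) = 3*sqrt(17)*pi/68

Final answer: 3*sqrt(17)*pi/68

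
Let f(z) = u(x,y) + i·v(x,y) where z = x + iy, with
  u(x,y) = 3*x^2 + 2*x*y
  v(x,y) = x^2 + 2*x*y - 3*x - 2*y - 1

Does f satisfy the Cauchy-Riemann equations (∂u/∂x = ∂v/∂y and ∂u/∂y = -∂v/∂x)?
∂u/∂x = 6*x + 2*y
∂v/∂y = 2*x - 2
∂u/∂y = 2*x
∂v/∂x = 2*x + 2*y - 3
∂u/∂x ≠ ∂v/∂y and ∂u/∂y ≠ -∂v/∂x; the Cauchy-Riemann equations are not satisfied, so f is not analytic.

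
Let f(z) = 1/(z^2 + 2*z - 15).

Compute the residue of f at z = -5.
Write f(z) = P(z)/Q(z) with P(z) = 1 and Q(z) = z^2 + 2*z - 15.
The denominator factors as Q(z) = (z - 3)*(z + 5), so z = -5 is a simple zero of Q and P is analytic there; z = -5 is therefore a simple pole and
  Res(f, z₀) = P(z₀)/Q'(z₀).

Q'(z) = 2*z + 2, so Q'(-5) = -8.
P(-5) = 1.

Res(f, -5) = (1)/(-8) = -1/8

Final answer: -1/8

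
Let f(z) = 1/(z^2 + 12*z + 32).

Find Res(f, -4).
Write f(z) = P(z)/Q(z) with P(z) = 1 and Q(z) = z^2 + 12*z + 32.
The denominator factors as Q(z) = (z + 4)*(z + 8), so z = -4 is a simple zero of Q and P is analytic there; z = -4 is therefore a simple pole and
  Res(f, z₀) = P(z₀)/Q'(z₀).

Q'(z) = 2*z + 12, so Q'(-4) = 4.
P(-4) = 1.

Res(f, -4) = (1)/(4) = 1/4

Final answer: 1/4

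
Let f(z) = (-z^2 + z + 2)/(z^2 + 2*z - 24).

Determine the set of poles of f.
The singularities of f are the zeros of the denominator. Factoring,
  z^2 + 2*z - 24 = (z + 6)*(z - 4)
so the candidates are z = -6, z = 4.

Check the numerator P(z) = -z^2 + z + 2 at each one:
  P(-6) = -40 ≠ 0, so z = -6 is a (simple) pole.
  P(4) = -10 ≠ 0, so z = 4 is a (simple) pole.

Poles of f: {-6, 4}

Final answer: {-6, 4}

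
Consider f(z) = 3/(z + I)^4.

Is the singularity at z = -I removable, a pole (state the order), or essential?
pole of order 4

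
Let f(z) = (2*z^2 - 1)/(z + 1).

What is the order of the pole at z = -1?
Factor the denominator:
  z + 1 = (z + 1)

The numerator P(z) = 2*z^2 - 1 has P(-1) = 1 ≠ 0, so no factor of (z + 1) cancels.
Near z = -1 we can therefore write f(z) = g(z)/(z + 1) with g analytic at -1 and g(-1) ≠ 0 (g is just the numerator).

Hence z = -1 is a pole of order 1.

Final answer: 1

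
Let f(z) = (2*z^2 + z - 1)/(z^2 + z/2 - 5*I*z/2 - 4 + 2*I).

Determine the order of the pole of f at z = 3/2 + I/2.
Factor the denominator:
  z^2 + z/2 - 5*I*z/2 - 4 + 2*I = (z - 3/2 - I/2)*(z + 2 - 2*I)

The numerator P(z) = 2*z^2 + z - 1 has P(3/2 + I/2) = 9/2 + 7*I/2 ≠ 0, so no factor of (z - 3/2 - I/2) cancels.
Near z = 3/2 + I/2 we can therefore write f(z) = g(z)/(z - 3/2 - I/2) with g analytic at 3/2 + I/2 and g(3/2 + I/2) ≠ 0 (g is the numerator divided by the remaining denominator factors).

Hence z = 3/2 + I/2 is a pole of order 1.

Final answer: 1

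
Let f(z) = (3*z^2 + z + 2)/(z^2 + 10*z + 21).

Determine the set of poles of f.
The singularities of f are the zeros of the denominator. Factoring,
  z^2 + 10*z + 21 = (z + 7)*(z + 3)
so the candidates are z = -7, z = -3.

Check the numerator P(z) = 3*z^2 + z + 2 at each one:
  P(-7) = 142 ≠ 0, so z = -7 is a (simple) pole.
  P(-3) = 26 ≠ 0, so z = -3 is a (simple) pole.

Poles of f: {-7, -3}

Final answer: {-7, -3}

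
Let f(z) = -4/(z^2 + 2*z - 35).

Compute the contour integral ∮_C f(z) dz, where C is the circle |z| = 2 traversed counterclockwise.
0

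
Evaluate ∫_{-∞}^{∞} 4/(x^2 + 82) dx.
Let f(z) = 4/(z^2 + 82). The denominator has no real zeros and deg Q - deg P = 2 ≥ 2, so the integral of f over the upper semicircle |z| = R tends to 0 as R → ∞. Closing the contour in the upper half-plane,
  ∫_{-∞}^{∞} f(x) dx = 2πi · Σ Res(f, z_k)  over the poles with Im z_k > 0.

Zeros of the denominator: z^2 + 82 = 0 gives z = ±sqrt(82)*I.
Upper half-plane: z = sqrt(82)*I (simple).

Each pole is a simple zero of Q(z) = z^2 + 82, so Res(f, z₀) = P(z₀)/Q'(z₀) with P(z) = 4, Q'(z) = 2*z:
  Res(f, sqrt(82)*I) = (4)/(2*sqrt(82)*I) = -sqrt(82)*I/41

∫_{-∞}^{∞} f(x) dx = 2πi · (-sqrt(82)*I/41) = 2*sqrt(82)*pi/41

Final answer: 2*sqrt(82)*pi/41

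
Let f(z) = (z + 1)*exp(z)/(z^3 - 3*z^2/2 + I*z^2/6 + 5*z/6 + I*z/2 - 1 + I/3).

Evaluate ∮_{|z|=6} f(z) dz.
By the residue theorem, ∮_C f(z) dz = 2πi · (sum of the residues of f at the poles inside |z| = 6).

The denominator factors as (z - I)*(z + 2*I/3)*(z - 3/2 + I/2), so the singularities of f are simple poles at z = I, z = -2*I/3, z = 3/2 - I/2.
  |I|² = 1 < 36 = 6², so this pole is inside the contour.
  |-2*I/3|² = 4/9 < 36 = 6², so this pole is inside the contour.
  |3/2 - I/2|² = 5/2 < 36 = 6², so this pole is inside the contour.

With P(z) = (z + 1)*exp(z) and Q(z) = z^3 - 3*z^2/2 + I*z^2/6 + 5*z/6 + I*z/2 - 1 + I/3, each pole is simple, so Res(f, z₀) = P(z₀)/Q'(z₀) with Q'(z) = 3*z^2 - 3*z + I*z/3 + 5/6 + I/2.
  Res(f, I) = P(I)/Q'(I) = ((1 + I)*exp(I))/(-5/2 - 5*I/2) = -2*exp(I)/5
  Res(f, -2*I/3) = P(-2*I/3)/Q'(-2*I/3) = ((1 - 2*I/3)*exp(-2*I/3))/(-5/18 + 5*I/2) = (-63/205 - 15*I/41)*exp(-2*I/3)
  Res(f, 3/2 - I/2) = P(3/2 - I/2)/Q'(3/2 - I/2) = ((5/2 - I/2)*exp(3/2 - I/2))/(5/2 - 2*I) = (29/41 + 15*I/41)*exp(3/2 - I/2)

Sum of residues inside C: -2*exp(I)/5 + (-63/205 - 15*I/41)*exp(-2*I/3) + (29/41 + 15*I/41)*exp(3/2 - I/2)
∮_C f(z) dz = 2πi · (-2*exp(I)/5 + (-63/205 - 15*I/41)*exp(-2*I/3) + (29/41 + 15*I/41)*exp(3/2 - I/2)) = pi*(30/41 - 126*I/205)*exp(-2*I/3) - 4*I*pi*exp(I)/5 + pi*(-30/41 + 58*I/41)*exp(3/2 - I/2)

Final answer: pi*(30/41 - 126*I/205)*exp(-2*I/3) - 4*I*pi*exp(I)/5 + pi*(-30/41 + 58*I/41)*exp(3/2 - I/2)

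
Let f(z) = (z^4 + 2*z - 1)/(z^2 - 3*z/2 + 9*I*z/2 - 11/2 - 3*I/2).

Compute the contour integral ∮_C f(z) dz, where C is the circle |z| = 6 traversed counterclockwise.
pi*(-63/2 - 223*I/2)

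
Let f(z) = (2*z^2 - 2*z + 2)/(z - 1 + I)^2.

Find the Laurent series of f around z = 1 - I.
-2*I/(z - 1 + I)^2 + (2 - 4*I)/(z - 1 + I) + 2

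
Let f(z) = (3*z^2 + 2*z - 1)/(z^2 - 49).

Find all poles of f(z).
The singularities of f are the zeros of the denominator. Factoring,
  z^2 - 49 = (z + 7)*(z - 7)
so the candidates are z = -7, z = 7.

Check the numerator P(z) = 3*z^2 + 2*z - 1 at each one:
  P(-7) = 132 ≠ 0, so z = -7 is a (simple) pole.
  P(7) = 160 ≠ 0, so z = 7 is a (simple) pole.

Poles of f: {-7, 7}

Final answer: {-7, 7}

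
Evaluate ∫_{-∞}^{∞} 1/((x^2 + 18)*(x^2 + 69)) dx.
Let f(z) = 1/((z^2 + 18)*(z^2 + 69)). The denominator has no real zeros and deg Q - deg P = 4 ≥ 2, so the integral of f over the upper semicircle |z| = R tends to 0 as R → ∞. Closing the contour in the upper half-plane,
  ∫_{-∞}^{∞} f(x) dx = 2πi · Σ Res(f, z_k)  over the poles with Im z_k > 0.

Zeros of the denominator: z^2 + 69 = 0 gives z = ±sqrt(69)*I; z^2 + 18 = 0 gives z = ±3*sqrt(2)*I.
Upper half-plane: z = 3*sqrt(2)*I, z = sqrt(69)*I (simple).

Each pole is a simple zero of Q(z) = z^4 + 87*z^2 + 1242, so Res(f, z₀) = P(z₀)/Q'(z₀) with P(z) = 1, Q'(z) = 4*z^3 + 174*z:
  Res(f, 3*sqrt(2)*I) = (1)/(306*sqrt(2)*I) = -sqrt(2)*I/612
  Res(f, sqrt(69)*I) = (1)/(-102*sqrt(69)*I) = sqrt(69)*I/7038

Sum of residues: I*(-sqrt(2)/612 + sqrt(69)/7038)
∫_{-∞}^{∞} f(x) dx = 2πi · (I*(-sqrt(2)/612 + sqrt(69)/7038)) = pi*(-2*sqrt(69) + 23*sqrt(2))/7038

Final answer: pi*(-2*sqrt(69) + 23*sqrt(2))/7038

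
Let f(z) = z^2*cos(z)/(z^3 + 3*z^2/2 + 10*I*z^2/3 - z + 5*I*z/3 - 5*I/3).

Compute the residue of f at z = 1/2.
Write f(z) = P(z)/Q(z) with P(z) = z^2*cos(z) and Q(z) = z^3 + 3*z^2/2 + 10*I*z^2/3 - z + 5*I*z/3 - 5*I/3.
The denominator factors as Q(z) = (z - 1/2)*(z + 1 + I/3)*(z + 1 + 3*I), so z = 1/2 is a simple zero of Q and P is analytic there; z = 1/2 is therefore a simple pole and
  Res(f, z₀) = P(z₀)/Q'(z₀).

Q'(z) = 3*z^2 + 3*z + 20*I*z/3 - 1 + 5*I/3, so Q'(1/2) = 5/4 + 5*I.
P(1/2) = cos(1/2)/4.

Res(f, 1/2) = (cos(1/2)/4)/(5/4 + 5*I) = (1/85 - 4*I/85)*cos(1/2)

Final answer: (1/85 - 4*I/85)*cos(1/2)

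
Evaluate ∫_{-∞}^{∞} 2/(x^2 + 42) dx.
sqrt(42)*pi/21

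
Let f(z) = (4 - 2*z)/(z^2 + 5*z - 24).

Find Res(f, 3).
-2/11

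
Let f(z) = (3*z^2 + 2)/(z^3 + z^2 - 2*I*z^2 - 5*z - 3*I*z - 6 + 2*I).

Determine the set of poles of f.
The singularities of f are the zeros of the denominator. Factoring,
  z^3 + z^2 - 2*I*z^2 - 5*z - 3*I*z - 6 + 2*I = (z - 2 - I)*(z + 2)*(z + 1 - I)
so the candidates are z = 2 + I, z = -2, z = -1 + I.

Check the numerator P(z) = 3*z^2 + 2 at each one:
  P(2 + I) = 11 + 12*I ≠ 0, so z = 2 + I is a (simple) pole.
  P(-2) = 14 ≠ 0, so z = -2 is a (simple) pole.
  P(-1 + I) = 2 - 6*I ≠ 0, so z = -1 + I is a (simple) pole.

Poles of f: {-2, -1 + I, 2 + I}

Final answer: {-2, -1 + I, 2 + I}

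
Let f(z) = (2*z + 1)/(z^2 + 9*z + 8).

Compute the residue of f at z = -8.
Write f(z) = P(z)/Q(z) with P(z) = 2*z + 1 and Q(z) = z^2 + 9*z + 8.
The denominator factors as Q(z) = (z + 1)*(z + 8), so z = -8 is a simple zero of Q and P is analytic there; z = -8 is therefore a simple pole and
  Res(f, z₀) = P(z₀)/Q'(z₀).

Q'(z) = 2*z + 9, so Q'(-8) = -7.
P(-8) = -15.

Res(f, -8) = (-15)/(-7) = 15/7

Final answer: 15/7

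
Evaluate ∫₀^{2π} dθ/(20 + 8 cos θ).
Let J = ∫₀^{2π} dθ/(20 + 8 cos θ).
Put z = e^{iθ}: then cos θ = (z + 1/z)/2, dθ = dz/(iz), and z runs once counterclockwise around |z| = 1:
  J = ∮_{|z|=1} 1/(20 + 8*(z + 1/z)/2) · dz/(iz) = (2/i) ∮_{|z|=1} dz/(8*z^2 + 40*z + 8).
The roots of 8*z^2 + 40*z + 8 are z = (-20 ± sqrt(20^2 - 8^2))/8, with sqrt(336) = 4*sqrt(21); their product is 1, so only z₊ = -5/2 + sqrt(21)/2 lies inside the unit circle (z₋ = -5/2 - sqrt(21)/2 lies outside).
z₊ is a simple zero of q(z) = 8*z^2 + 40*z + 8, so Res(1/q, z₊) = 1/q'(z₊) with q'(z) = 16*z + 40; and q'(z₊) = 8*(z₊ - z₋) = 8*sqrt(21).
Therefore J = (2/i) · 2πi · 1/(8*sqrt(21)) = 2*pi/(4*sqrt(21)) = sqrt(21)*pi/42

Final answer: sqrt(21)*pi/42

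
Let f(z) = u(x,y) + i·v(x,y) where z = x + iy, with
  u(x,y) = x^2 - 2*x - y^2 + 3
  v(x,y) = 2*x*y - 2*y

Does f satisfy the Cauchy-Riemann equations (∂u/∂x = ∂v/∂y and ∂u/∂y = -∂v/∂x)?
∂u/∂x = 2*x - 2
∂v/∂y = 2*x - 2
∂u/∂y = -2*y
∂v/∂x = 2*y
∂u/∂x = ∂v/∂y and ∂u/∂y = -∂v/∂x hold identically; f is analytic.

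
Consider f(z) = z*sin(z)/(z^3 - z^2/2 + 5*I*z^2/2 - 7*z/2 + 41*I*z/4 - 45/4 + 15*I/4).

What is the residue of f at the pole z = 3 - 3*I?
(1644/11765 + 828*I/11765)*sin(3 - 3*I)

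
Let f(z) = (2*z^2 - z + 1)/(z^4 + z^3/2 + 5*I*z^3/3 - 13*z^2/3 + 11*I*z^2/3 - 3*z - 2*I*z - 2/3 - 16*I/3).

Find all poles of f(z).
The singularities of f are the zeros of the denominator. Factoring,
  z^4 + z^3/2 + 5*I*z^3/3 - 13*z^2/3 + 11*I*z^2/3 - 3*z - 2*I*z - 2/3 - 16*I/3 = (z + 2)*(z - 1 + I)*(z + 1 - I/3)*(z - 3/2 + I)
so the candidates are z = -2, z = 1 - I, z = -1 + I/3, z = 3/2 - I.

Check the numerator P(z) = 2*z^2 - z + 1 at each one:
  P(-2) = 11 ≠ 0, so z = -2 is a (simple) pole.
  P(1 - I) = -3*I ≠ 0, so z = 1 - I is a (simple) pole.
  P(-1 + I/3) = 34/9 - 5*I/3 ≠ 0, so z = -1 + I/3 is a (simple) pole.
  P(3/2 - I) = 2 - 5*I ≠ 0, so z = 3/2 - I is a (simple) pole.

Poles of f: {-2, -1 + I/3, 1 - I, 3/2 - I}

Final answer: {-2, -1 + I/3, 1 - I, 3/2 - I}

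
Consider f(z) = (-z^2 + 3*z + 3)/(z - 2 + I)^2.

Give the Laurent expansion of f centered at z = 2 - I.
(6 + I)/(z - 2 + I)^2 + (-1 + 2*I)/(z - 2 + I) - 1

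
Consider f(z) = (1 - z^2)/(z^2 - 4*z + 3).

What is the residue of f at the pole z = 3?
Write f(z) = P(z)/Q(z) with P(z) = 1 - z^2 and Q(z) = z^2 - 4*z + 3.
The denominator factors as Q(z) = (z - 1)*(z - 3), so z = 3 is a simple zero of Q and P is analytic there; z = 3 is therefore a simple pole and
  Res(f, z₀) = P(z₀)/Q'(z₀).

Q'(z) = 2*z - 4, so Q'(3) = 2.
P(3) = -8.

Res(f, 3) = (-8)/(2) = -4

Final answer: -4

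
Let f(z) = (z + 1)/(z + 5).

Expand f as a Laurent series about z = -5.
Put w = z - (-5), i.e. z = w - 5. The denominator is w, so it suffices to rewrite the numerator in powers of w.

P(z) = z + 1
P(w - 5) = -4 + w

Dividing each term by w:
  f = -4/w + 1

Substituting back w = z + 5:
  f(z) = -4/(z + 5) + 1

The series is finite because the numerator is a polynomial; the negative powers form the principal part, and the coefficient of 1/(z + 5) gives Res(f, -5) = -4.

Final answer: -4/(z + 5) + 1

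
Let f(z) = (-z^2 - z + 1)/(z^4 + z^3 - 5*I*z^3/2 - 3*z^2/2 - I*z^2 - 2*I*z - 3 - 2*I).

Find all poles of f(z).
{-1 + I, -1 + 3*I/2, -I, 1 + I}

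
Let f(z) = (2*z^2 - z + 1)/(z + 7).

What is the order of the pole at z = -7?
Factor the denominator:
  z + 7 = (z + 7)

The numerator P(z) = 2*z^2 - z + 1 has P(-7) = 106 ≠ 0, so no factor of (z + 7) cancels.
Near z = -7 we can therefore write f(z) = g(z)/(z + 7) with g analytic at -7 and g(-7) ≠ 0 (g is just the numerator).

Hence z = -7 is a pole of order 1.

Final answer: 1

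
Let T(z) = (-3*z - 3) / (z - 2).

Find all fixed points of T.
T(z) = z means -3*z - 3 = z*(z - 2), i.e.
  z^2 + z + 3 = 0.
Discriminant: (1)^2 - 4*(1)*(3) = -11, so the roots are complex conjugates.
  z = (-1 ± I*sqrt(11))/(2*(1))
Fixed points: {-1/2 - sqrt(11)*I/2, -1/2 + sqrt(11)*I/2}

Final answer: {-1/2 - sqrt(11)*I/2, -1/2 + sqrt(11)*I/2}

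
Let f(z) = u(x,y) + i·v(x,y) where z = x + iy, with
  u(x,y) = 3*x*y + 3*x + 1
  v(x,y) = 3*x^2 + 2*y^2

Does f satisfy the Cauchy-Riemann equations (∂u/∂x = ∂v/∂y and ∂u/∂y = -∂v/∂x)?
∂u/∂x = 3*y + 3
∂v/∂y = 4*y
∂u/∂y = 3*x
∂v/∂x = 6*x
∂u/∂x ≠ ∂v/∂y and ∂u/∂y ≠ -∂v/∂x; the Cauchy-Riemann equations are not satisfied, so f is not analytic.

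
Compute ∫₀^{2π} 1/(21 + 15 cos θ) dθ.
Let J = ∫₀^{2π} dθ/(21 + 15 cos θ).
Put z = e^{iθ}: then cos θ = (z + 1/z)/2, dθ = dz/(iz), and z runs once counterclockwise around |z| = 1:
  J = ∮_{|z|=1} 1/(21 + 15*(z + 1/z)/2) · dz/(iz) = (2/i) ∮_{|z|=1} dz/(15*z^2 + 42*z + 15).
The roots of 15*z^2 + 42*z + 15 are z = (-21 ± sqrt(21^2 - 15^2))/15, with sqrt(216) = 6*sqrt(6); their product is 1, so only z₊ = -7/5 + 2*sqrt(6)/5 lies inside the unit circle (z₋ = -7/5 - 2*sqrt(6)/5 lies outside).
z₊ is a simple zero of q(z) = 15*z^2 + 42*z + 15, so Res(1/q, z₊) = 1/q'(z₊) with q'(z) = 30*z + 42; and q'(z₊) = 15*(z₊ - z₋) = 12*sqrt(6).
Therefore J = (2/i) · 2πi · 1/(12*sqrt(6)) = 2*pi/(6*sqrt(6)) = sqrt(6)*pi/18

Final answer: sqrt(6)*pi/18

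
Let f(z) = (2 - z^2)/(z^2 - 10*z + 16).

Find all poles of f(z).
{2, 8}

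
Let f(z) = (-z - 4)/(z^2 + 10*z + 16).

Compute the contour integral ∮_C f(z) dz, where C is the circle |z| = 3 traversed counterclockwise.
By the residue theorem, ∮_C f(z) dz = 2πi · (sum of the residues of f at the poles inside |z| = 3).

The denominator factors as (z + 8)*(z + 2), so the singularities of f are simple poles at z = -8, z = -2.
  |-8|² = 64 > 9 = 3², so this pole is outside the contour.
  |-2|² = 4 < 9 = 3², so this pole is inside the contour.

With P(z) = -z - 4 and Q(z) = z^2 + 10*z + 16, each pole is simple, so Res(f, z₀) = P(z₀)/Q'(z₀) with Q'(z) = 2*z + 10.
  Res(f, -2) = P(-2)/Q'(-2) = (-2)/(6) = -1/3

∮_C f(z) dz = 2πi · (-1/3) = -2*I*pi/3

Final answer: -2*I*pi/3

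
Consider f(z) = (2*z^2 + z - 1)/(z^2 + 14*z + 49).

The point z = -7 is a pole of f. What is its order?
Factor the denominator:
  z^2 + 14*z + 49 = (z + 7)^2

The numerator P(z) = 2*z^2 + z - 1 has P(-7) = 90 ≠ 0, so no factor of (z + 7) cancels.
Near z = -7 we can therefore write f(z) = g(z)/(z + 7)^2 with g analytic at -7 and g(-7) ≠ 0 (g is just the numerator).

Hence z = -7 is a pole of order 2.

Final answer: 2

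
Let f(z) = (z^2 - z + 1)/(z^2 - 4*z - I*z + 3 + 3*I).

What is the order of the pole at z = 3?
Factor the denominator:
  z^2 - 4*z - I*z + 3 + 3*I = (z - 3)*(z - 1 - I)

The numerator P(z) = z^2 - z + 1 has P(3) = 7 ≠ 0, so no factor of (z - 3) cancels.
Near z = 3 we can therefore write f(z) = g(z)/(z - 3) with g analytic at 3 and g(3) ≠ 0 (g is the numerator divided by the remaining denominator factors).

Hence z = 3 is a pole of order 1.

Final answer: 1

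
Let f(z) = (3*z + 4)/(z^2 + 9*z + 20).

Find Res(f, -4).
Write f(z) = P(z)/Q(z) with P(z) = 3*z + 4 and Q(z) = z^2 + 9*z + 20.
The denominator factors as Q(z) = (z + 5)*(z + 4), so z = -4 is a simple zero of Q and P is analytic there; z = -4 is therefore a simple pole and
  Res(f, z₀) = P(z₀)/Q'(z₀).

Q'(z) = 2*z + 9, so Q'(-4) = 1.
P(-4) = -8.

Res(f, -4) = (-8)/(1) = -8

Final answer: -8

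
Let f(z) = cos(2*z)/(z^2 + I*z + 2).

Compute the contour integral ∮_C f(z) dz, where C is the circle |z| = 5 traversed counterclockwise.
By the residue theorem, ∮_C f(z) dz = 2πi · (sum of the residues of f at the poles inside |z| = 5).

The denominator factors as (z - I)*(z + 2*I), so the singularities of f are simple poles at z = I, z = -2*I.
  |I|² = 1 < 25 = 5², so this pole is inside the contour.
  |-2*I|² = 4 < 25 = 5², so this pole is inside the contour.

With P(z) = cos(2*z) and Q(z) = z^2 + I*z + 2, each pole is simple, so Res(f, z₀) = P(z₀)/Q'(z₀) with Q'(z) = 2*z + I.
  Res(f, I) = P(I)/Q'(I) = (cosh(2))/(3*I) = -I*cosh(2)/3
  Res(f, -2*I) = P(-2*I)/Q'(-2*I) = (cosh(4))/(-3*I) = I*cosh(4)/3

Sum of residues inside C: -I*cosh(2)/3 + I*cosh(4)/3
∮_C f(z) dz = 2πi · (-I*cosh(2)/3 + I*cosh(4)/3) = -2*pi*cosh(4)/3 + 2*pi*cosh(2)/3

Final answer: -2*pi*cosh(4)/3 + 2*pi*cosh(2)/3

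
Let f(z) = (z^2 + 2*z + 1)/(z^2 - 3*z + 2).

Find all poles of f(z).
{1, 2}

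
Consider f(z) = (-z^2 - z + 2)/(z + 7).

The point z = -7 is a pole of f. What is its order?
1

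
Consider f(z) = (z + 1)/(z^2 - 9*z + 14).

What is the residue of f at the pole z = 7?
Write f(z) = P(z)/Q(z) with P(z) = z + 1 and Q(z) = z^2 - 9*z + 14.
The denominator factors as Q(z) = (z - 2)*(z - 7), so z = 7 is a simple zero of Q and P is analytic there; z = 7 is therefore a simple pole and
  Res(f, z₀) = P(z₀)/Q'(z₀).

Q'(z) = 2*z - 9, so Q'(7) = 5.
P(7) = 8.

Res(f, 7) = (8)/(5) = 8/5

Final answer: 8/5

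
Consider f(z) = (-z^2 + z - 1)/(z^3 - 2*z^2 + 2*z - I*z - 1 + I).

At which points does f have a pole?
{-I, 1, 1 + I}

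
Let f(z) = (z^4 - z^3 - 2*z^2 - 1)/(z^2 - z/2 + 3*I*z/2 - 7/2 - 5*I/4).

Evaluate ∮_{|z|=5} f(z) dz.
pi*(15/2 + 3*I)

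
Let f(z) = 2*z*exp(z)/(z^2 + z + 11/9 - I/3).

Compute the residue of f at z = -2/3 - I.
(40/37 - 18*I/37)*exp(-2/3 - I)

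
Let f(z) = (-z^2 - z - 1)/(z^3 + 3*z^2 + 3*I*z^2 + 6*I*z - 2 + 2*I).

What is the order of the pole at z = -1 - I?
Factor the denominator:
  z^3 + 3*z^2 + 3*I*z^2 + 6*I*z - 2 + 2*I = (z + 1 + I)^3

The numerator P(z) = -z^2 - z - 1 has P(-1 - I) = -I ≠ 0, so no factor of (z + 1 + I) cancels.
Near z = -1 - I we can therefore write f(z) = g(z)/(z + 1 + I)^3 with g analytic at -1 - I and g(-1 - I) ≠ 0 (g is just the numerator).

Hence z = -1 - I is a pole of order 3.

Final answer: 3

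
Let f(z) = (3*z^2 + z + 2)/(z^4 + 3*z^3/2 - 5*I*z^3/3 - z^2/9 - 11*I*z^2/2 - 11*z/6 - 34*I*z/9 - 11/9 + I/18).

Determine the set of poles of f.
The singularities of f are the zeros of the denominator. Factoring,
  z^4 + 3*z^3/2 - 5*I*z^3/3 - z^2/9 - 11*I*z^2/2 - 11*z/6 - 34*I*z/9 - 11/9 + I/18 = (z - I/3)*(z + 1)*(z + 3/2 + 2*I/3)*(z - 1 - 2*I)
so the candidates are z = I/3, z = -1, z = -3/2 - 2*I/3, z = 1 + 2*I.

Check the numerator P(z) = 3*z^2 + z + 2 at each one:
  P(I/3) = 5/3 + I/3 ≠ 0, so z = I/3 is a (simple) pole.
  P(-1) = 4 ≠ 0, so z = -1 is a (simple) pole.
  P(-3/2 - 2*I/3) = 71/12 + 16*I/3 ≠ 0, so z = -3/2 - 2*I/3 is a (simple) pole.
  P(1 + 2*I) = -6 + 14*I ≠ 0, so z = 1 + 2*I is a (simple) pole.

Poles of f: {-3/2 - 2*I/3, -1, I/3, 1 + 2*I}

Final answer: {-3/2 - 2*I/3, -1, I/3, 1 + 2*I}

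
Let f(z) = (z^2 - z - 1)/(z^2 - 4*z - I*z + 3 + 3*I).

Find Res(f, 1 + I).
Write f(z) = P(z)/Q(z) with P(z) = z^2 - z - 1 and Q(z) = z^2 - 4*z - I*z + 3 + 3*I.
The denominator factors as Q(z) = (z - 1 - I)*(z - 3), so z = 1 + I is a simple zero of Q and P is analytic there; z = 1 + I is therefore a simple pole and
  Res(f, z₀) = P(z₀)/Q'(z₀).

Q'(z) = 2*z - 4 - I, so Q'(1 + I) = -2 + I.
P(1 + I) = -2 + I.

Res(f, 1 + I) = (-2 + I)/(-2 + I) = 1

Final answer: 1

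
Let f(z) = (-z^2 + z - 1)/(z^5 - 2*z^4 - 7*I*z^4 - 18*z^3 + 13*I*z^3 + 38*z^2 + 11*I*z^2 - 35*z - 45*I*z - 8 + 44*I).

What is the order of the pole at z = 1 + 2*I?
3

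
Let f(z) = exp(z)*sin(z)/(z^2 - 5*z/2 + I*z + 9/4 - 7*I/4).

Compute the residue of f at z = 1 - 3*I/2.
(-2/17 + 8*I/17)*exp(1 - 3*I/2)*sin(1 - 3*I/2)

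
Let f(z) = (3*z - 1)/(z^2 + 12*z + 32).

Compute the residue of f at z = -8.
Write f(z) = P(z)/Q(z) with P(z) = 3*z - 1 and Q(z) = z^2 + 12*z + 32.
The denominator factors as Q(z) = (z + 4)*(z + 8), so z = -8 is a simple zero of Q and P is analytic there; z = -8 is therefore a simple pole and
  Res(f, z₀) = P(z₀)/Q'(z₀).

Q'(z) = 2*z + 12, so Q'(-8) = -4.
P(-8) = -25.

Res(f, -8) = (-25)/(-4) = 25/4

Final answer: 25/4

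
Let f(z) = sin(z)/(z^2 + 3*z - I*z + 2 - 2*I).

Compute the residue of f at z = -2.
(1/2 - I/2)*sin(2)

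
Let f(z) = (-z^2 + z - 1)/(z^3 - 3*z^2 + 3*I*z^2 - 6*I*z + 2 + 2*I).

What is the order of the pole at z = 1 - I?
Factor the denominator:
  z^3 - 3*z^2 + 3*I*z^2 - 6*I*z + 2 + 2*I = (z - 1 + I)^3

The numerator P(z) = -z^2 + z - 1 has P(1 - I) = I ≠ 0, so no factor of (z - 1 + I) cancels.
Near z = 1 - I we can therefore write f(z) = g(z)/(z - 1 + I)^3 with g analytic at 1 - I and g(1 - I) ≠ 0 (g is just the numerator).

Hence z = 1 - I is a pole of order 3.

Final answer: 3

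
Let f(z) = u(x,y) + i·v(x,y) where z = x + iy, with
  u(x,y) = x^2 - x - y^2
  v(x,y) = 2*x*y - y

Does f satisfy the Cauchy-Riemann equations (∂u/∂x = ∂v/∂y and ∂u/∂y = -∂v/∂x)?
∂u/∂x = 2*x - 1
∂v/∂y = 2*x - 1
∂u/∂y = -2*y
∂v/∂x = 2*y
∂u/∂x = ∂v/∂y and ∂u/∂y = -∂v/∂x hold identically; f is analytic.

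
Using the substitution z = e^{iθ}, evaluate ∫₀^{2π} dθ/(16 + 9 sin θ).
Call the integral J. The integrand is 2π-periodic and we integrate over a full period, so shifting θ does not change the value (θ → θ + π/2 turns sin θ into cos θ). Hence
  J = ∫₀^{2π} dθ/(16 + 9 cos θ).
Put z = e^{iθ}: then cos θ = (z + 1/z)/2, dθ = dz/(iz), and z runs once counterclockwise around |z| = 1:
  J = ∮_{|z|=1} 1/(16 + 9*(z + 1/z)/2) · dz/(iz) = (2/i) ∮_{|z|=1} dz/(9*z^2 + 32*z + 9).
The roots of 9*z^2 + 32*z + 9 are z = (-16 ± sqrt(16^2 - 9^2))/9, with sqrt(175) = 5*sqrt(7); their product is 1, so only z₊ = -16/9 + 5*sqrt(7)/9 lies inside the unit circle (z₋ = -16/9 - 5*sqrt(7)/9 lies outside).
z₊ is a simple zero of q(z) = 9*z^2 + 32*z + 9, so Res(1/q, z₊) = 1/q'(z₊) with q'(z) = 18*z + 32; and q'(z₊) = 9*(z₊ - z₋) = 10*sqrt(7).
Therefore J = (2/i) · 2πi · 1/(10*sqrt(7)) = 2*pi/(5*sqrt(7)) = 2*sqrt(7)*pi/35

Final answer: 2*sqrt(7)*pi/35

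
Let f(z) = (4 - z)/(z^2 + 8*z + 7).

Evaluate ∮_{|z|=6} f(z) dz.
By the residue theorem, ∮_C f(z) dz = 2πi · (sum of the residues of f at the poles inside |z| = 6).

The denominator factors as (z + 1)*(z + 7), so the singularities of f are simple poles at z = -1, z = -7.
  |-1|² = 1 < 36 = 6², so this pole is inside the contour.
  |-7|² = 49 > 36 = 6², so this pole is outside the contour.

With P(z) = 4 - z and Q(z) = z^2 + 8*z + 7, each pole is simple, so Res(f, z₀) = P(z₀)/Q'(z₀) with Q'(z) = 2*z + 8.
  Res(f, -1) = P(-1)/Q'(-1) = (5)/(6) = 5/6

∮_C f(z) dz = 2πi · (5/6) = 5*I*pi/3

Final answer: 5*I*pi/3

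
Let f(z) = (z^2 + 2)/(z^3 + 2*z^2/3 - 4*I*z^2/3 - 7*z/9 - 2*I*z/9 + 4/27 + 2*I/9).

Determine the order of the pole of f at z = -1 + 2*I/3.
1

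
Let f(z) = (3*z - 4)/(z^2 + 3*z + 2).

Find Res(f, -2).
Write f(z) = P(z)/Q(z) with P(z) = 3*z - 4 and Q(z) = z^2 + 3*z + 2.
The denominator factors as Q(z) = (z + 2)*(z + 1), so z = -2 is a simple zero of Q and P is analytic there; z = -2 is therefore a simple pole and
  Res(f, z₀) = P(z₀)/Q'(z₀).

Q'(z) = 2*z + 3, so Q'(-2) = -1.
P(-2) = -10.

Res(f, -2) = (-10)/(-1) = 10

Final answer: 10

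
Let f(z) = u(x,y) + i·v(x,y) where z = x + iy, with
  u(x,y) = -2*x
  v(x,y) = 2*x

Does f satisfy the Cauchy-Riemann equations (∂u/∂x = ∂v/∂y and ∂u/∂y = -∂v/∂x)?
∂u/∂x = -2
∂v/∂y = 0
∂u/∂y = 0
∂v/∂x = 2
∂u/∂x ≠ ∂v/∂y and ∂u/∂y ≠ -∂v/∂x; the Cauchy-Riemann equations are not satisfied, so f is not analytic.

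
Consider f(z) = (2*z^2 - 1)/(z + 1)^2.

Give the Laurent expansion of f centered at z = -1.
Put w = z - (-1), i.e. z = w - 1. The denominator is w^2, so it suffices to rewrite the numerator in powers of w.

P(z) = 2*z^2 - 1
P(w - 1) = 1 - 4*w + 2*w^2

Dividing each term by w^2:
  f = 1/w^2 - 4/w + 2

Substituting back w = z + 1:
  f(z) = 1/(z + 1)^2 - 4/(z + 1) + 2

The series is finite because the numerator is a polynomial; the negative powers form the principal part, and the coefficient of 1/(z + 1) gives Res(f, -1) = -4.

Final answer: 1/(z + 1)^2 - 4/(z + 1) + 2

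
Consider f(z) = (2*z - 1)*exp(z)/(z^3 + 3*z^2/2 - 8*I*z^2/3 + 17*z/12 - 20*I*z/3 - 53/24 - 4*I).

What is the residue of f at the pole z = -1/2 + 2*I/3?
(-225/493 - 84*I/493)*exp(-1/2 + 2*I/3)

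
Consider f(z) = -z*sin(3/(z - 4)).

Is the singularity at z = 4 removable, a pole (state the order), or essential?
Let u = z - 4. Then
  sin(3/u) = Σ_{k≥0} (-1)^k (3)^(2k+1)/((2k+1)!·u^(2k+1)) = 3/u - 9/(2*u^3) + 81/(40*u^5) + ...
which has infinitely many negative powers of u, so sin(3/(z - 4)) has an essential singularity at z = 4.
The extra factor z is a nonzero polynomial; if the product had at most a pole at z = 4, dividing by that polynomial would leave sin(3/(z - 4)) with at most a pole too — contradiction. (Equivalently, the product's Laurent series still has infinitely many negative powers.)
So the singularity is essential.

Final answer: essential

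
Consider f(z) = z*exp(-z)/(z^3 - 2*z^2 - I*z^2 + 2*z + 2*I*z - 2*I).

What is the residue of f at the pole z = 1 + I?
Write f(z) = P(z)/Q(z) with P(z) = z*exp(-z) and Q(z) = z^3 - 2*z^2 - I*z^2 + 2*z + 2*I*z - 2*I.
The denominator factors as Q(z) = (z - I)*(z - 1 + I)*(z - 1 - I), so z = 1 + I is a simple zero of Q and P is analytic there; z = 1 + I is therefore a simple pole and
  Res(f, z₀) = P(z₀)/Q'(z₀).

Q'(z) = 3*z^2 - 4*z - 2*I*z + 2 + 2*I, so Q'(1 + I) = 2*I.
P(1 + I) = (1 + I)*exp(-1 - I).

Res(f, 1 + I) = ((1 + I)*exp(-1 - I))/(2*I) = (1/2 - I/2)*exp(-1 - I)

Final answer: (1/2 - I/2)*exp(-1 - I)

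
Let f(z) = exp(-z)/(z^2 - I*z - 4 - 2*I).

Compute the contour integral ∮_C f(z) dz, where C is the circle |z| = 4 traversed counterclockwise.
pi*(-2/17 - 8*I/17)*exp(2) + pi*(2/17 + 8*I/17)*exp(-2 - I)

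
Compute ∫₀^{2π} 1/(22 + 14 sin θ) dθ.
sqrt(2)*pi/12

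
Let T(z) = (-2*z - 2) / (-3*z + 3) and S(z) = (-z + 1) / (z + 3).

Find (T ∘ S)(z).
(T ∘ S)(z) = T(S(z)) = ((-2)*S(z) + (-2))/((-3)*S(z) + (3)). Multiply numerator and denominator by z + 3:
  numerator:   (-2)*(-z + 1) + (-2)*(z + 3) = -8
  denominator: (-3)*(-z + 1) + (3)*(z + 3) = 6*z + 6
(T ∘ S)(z) = -8/(6*z + 6) = -4/(3*z + 3)

Final answer: -4/(3*z + 3)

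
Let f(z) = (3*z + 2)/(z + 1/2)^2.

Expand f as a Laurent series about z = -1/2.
1/(2*(z + 1/2)^2) + 3/(z + 1/2)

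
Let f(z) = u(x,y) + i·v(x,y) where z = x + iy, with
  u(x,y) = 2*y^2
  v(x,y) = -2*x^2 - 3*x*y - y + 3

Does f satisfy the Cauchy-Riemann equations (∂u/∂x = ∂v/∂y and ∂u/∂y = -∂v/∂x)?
∂u/∂x = 0
∂v/∂y = -3*x - 1
∂u/∂y = 4*y
∂v/∂x = -4*x - 3*y
∂u/∂x ≠ ∂v/∂y and ∂u/∂y ≠ -∂v/∂x; the Cauchy-Riemann equations are not satisfied, so f is not analytic.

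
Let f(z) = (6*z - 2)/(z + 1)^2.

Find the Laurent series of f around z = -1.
Put w = z - (-1), i.e. z = w - 1. The denominator is w^2, so it suffices to rewrite the numerator in powers of w.

P(z) = 6*z - 2
P(w - 1) = -8 + 6*w

Dividing each term by w^2:
  f = -8/w^2 + 6/w

Substituting back w = z + 1:
  f(z) = -8/(z + 1)^2 + 6/(z + 1)

The series is finite because the numerator is a polynomial; the negative powers form the principal part, and the coefficient of 1/(z + 1) gives Res(f, -1) = 6.

Final answer: -8/(z + 1)^2 + 6/(z + 1)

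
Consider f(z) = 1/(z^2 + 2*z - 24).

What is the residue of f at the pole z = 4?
Write f(z) = P(z)/Q(z) with P(z) = 1 and Q(z) = z^2 + 2*z - 24.
The denominator factors as Q(z) = (z - 4)*(z + 6), so z = 4 is a simple zero of Q and P is analytic there; z = 4 is therefore a simple pole and
  Res(f, z₀) = P(z₀)/Q'(z₀).

Q'(z) = 2*z + 2, so Q'(4) = 10.
P(4) = 1.

Res(f, 4) = (1)/(10) = 1/10

Final answer: 1/10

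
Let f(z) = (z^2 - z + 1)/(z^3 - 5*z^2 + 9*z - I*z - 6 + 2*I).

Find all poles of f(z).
The singularities of f are the zeros of the denominator. Factoring,
  z^3 - 5*z^2 + 9*z - I*z - 6 + 2*I = (z - 1 + I)*(z - 2 - I)*(z - 2)
so the candidates are z = 1 - I, z = 2 + I, z = 2.

Check the numerator P(z) = z^2 - z + 1 at each one:
  P(1 - I) = -I ≠ 0, so z = 1 - I is a (simple) pole.
  P(2 + I) = 2 + 3*I ≠ 0, so z = 2 + I is a (simple) pole.
  P(2) = 3 ≠ 0, so z = 2 is a (simple) pole.

Poles of f: {1 - I, 2, 2 + I}

Final answer: {1 - I, 2, 2 + I}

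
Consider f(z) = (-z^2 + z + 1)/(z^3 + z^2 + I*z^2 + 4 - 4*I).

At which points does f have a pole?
{-2, -2*I, 1 + I}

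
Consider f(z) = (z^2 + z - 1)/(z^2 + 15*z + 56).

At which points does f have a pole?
The singularities of f are the zeros of the denominator. Factoring,
  z^2 + 15*z + 56 = (z + 7)*(z + 8)
so the candidates are z = -7, z = -8.

Check the numerator P(z) = z^2 + z - 1 at each one:
  P(-7) = 41 ≠ 0, so z = -7 is a (simple) pole.
  P(-8) = 55 ≠ 0, so z = -8 is a (simple) pole.

Poles of f: {-8, -7}

Final answer: {-8, -7}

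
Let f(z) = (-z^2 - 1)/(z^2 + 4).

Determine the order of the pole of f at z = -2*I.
Factor the denominator:
  z^2 + 4 = (z + 2*I)*(z - 2*I)

The numerator P(z) = -z^2 - 1 has P(-2*I) = 3 ≠ 0, so no factor of (z + 2*I) cancels.
Near z = -2*I we can therefore write f(z) = g(z)/(z + 2*I) with g analytic at -2*I and g(-2*I) ≠ 0 (g is the numerator divided by the remaining denominator factors).

Hence z = -2*I is a pole of order 1.

Final answer: 1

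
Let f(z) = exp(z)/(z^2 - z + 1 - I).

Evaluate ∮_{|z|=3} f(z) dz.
pi*(-4/5 - 2*I/5)*exp(-I) + pi*(4/5 + 2*I/5)*exp(1 + I)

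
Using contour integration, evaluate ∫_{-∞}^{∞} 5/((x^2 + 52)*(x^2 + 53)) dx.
Let f(z) = 5/((z^2 + 52)*(z^2 + 53)). The denominator has no real zeros and deg Q - deg P = 4 ≥ 2, so the integral of f over the upper semicircle |z| = R tends to 0 as R → ∞. Closing the contour in the upper half-plane,
  ∫_{-∞}^{∞} f(x) dx = 2πi · Σ Res(f, z_k)  over the poles with Im z_k > 0.

Zeros of the denominator: z^2 + 53 = 0 gives z = ±sqrt(53)*I; z^2 + 52 = 0 gives z = ±2*sqrt(13)*I.
Upper half-plane: z = 2*sqrt(13)*I, z = sqrt(53)*I (simple).

Each pole is a simple zero of Q(z) = z^4 + 105*z^2 + 2756, so Res(f, z₀) = P(z₀)/Q'(z₀) with P(z) = 5, Q'(z) = 4*z^3 + 210*z:
  Res(f, 2*sqrt(13)*I) = (5)/(4*sqrt(13)*I) = -5*sqrt(13)*I/52
  Res(f, sqrt(53)*I) = (5)/(-2*sqrt(53)*I) = 5*sqrt(53)*I/106

Sum of residues: 5*I*(-53*sqrt(13) + 26*sqrt(53))/2756
∫_{-∞}^{∞} f(x) dx = 2πi · (5*I*(-53*sqrt(13) + 26*sqrt(53))/2756) = 5*pi*(-26*sqrt(53) + 53*sqrt(13))/1378

Final answer: 5*pi*(-26*sqrt(53) + 53*sqrt(13))/1378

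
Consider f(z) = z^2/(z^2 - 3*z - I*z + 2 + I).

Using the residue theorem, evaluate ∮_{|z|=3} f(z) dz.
By the residue theorem, ∮_C f(z) dz = 2πi · (sum of the residues of f at the poles inside |z| = 3).

The denominator factors as (z - 1)*(z - 2 - I), so the singularities of f are simple poles at z = 1, z = 2 + I.
  |1|² = 1 < 9 = 3², so this pole is inside the contour.
  |2 + I|² = 5 < 9 = 3², so this pole is inside the contour.

With P(z) = z^2 and Q(z) = z^2 - 3*z - I*z + 2 + I, each pole is simple, so Res(f, z₀) = P(z₀)/Q'(z₀) with Q'(z) = 2*z - 3 - I.
  Res(f, 1) = P(1)/Q'(1) = (1)/(-1 - I) = -1/2 + I/2
  Res(f, 2 + I) = P(2 + I)/Q'(2 + I) = (3 + 4*I)/(1 + I) = 7/2 + I/2

Sum of residues inside C: 3 + I
∮_C f(z) dz = 2πi · (3 + I) = pi*(-2 + 6*I)

Final answer: pi*(-2 + 6*I)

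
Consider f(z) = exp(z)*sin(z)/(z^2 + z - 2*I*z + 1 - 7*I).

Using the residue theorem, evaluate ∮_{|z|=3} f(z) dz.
pi*(8/25 + 6*I/25)*exp(-2 - I)*sin(2 + I)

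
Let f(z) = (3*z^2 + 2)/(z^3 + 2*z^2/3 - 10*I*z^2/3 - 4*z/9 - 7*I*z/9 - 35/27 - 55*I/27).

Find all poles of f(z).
The singularities of f are the zeros of the denominator. Factoring,
  z^3 + 2*z^2/3 - 10*I*z^2/3 - 4*z/9 - 7*I*z/9 - 35/27 - 55*I/27 = (z - 1/3 - I)*(z + 2/3 - 3*I)*(z + 1/3 + 2*I/3)
so the candidates are z = 1/3 + I, z = -2/3 + 3*I, z = -1/3 - 2*I/3.

Check the numerator P(z) = 3*z^2 + 2 at each one:
  P(1/3 + I) = -2/3 + 2*I ≠ 0, so z = 1/3 + I is a (simple) pole.
  P(-2/3 + 3*I) = -71/3 - 12*I ≠ 0, so z = -2/3 + 3*I is a (simple) pole.
  P(-1/3 - 2*I/3) = 1 + 4*I/3 ≠ 0, so z = -1/3 - 2*I/3 is a (simple) pole.

Poles of f: {-2/3 + 3*I, -1/3 - 2*I/3, 1/3 + I}

Final answer: {-2/3 + 3*I, -1/3 - 2*I/3, 1/3 + I}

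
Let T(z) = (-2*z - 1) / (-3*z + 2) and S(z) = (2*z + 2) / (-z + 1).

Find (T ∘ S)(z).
(T ∘ S)(z) = T(S(z)) = ((-2)*S(z) + (-1))/((-3)*S(z) + (2)). Multiply numerator and denominator by -z + 1:
  numerator:   (-2)*(2*z + 2) + (-1)*(-z + 1) = -3*z - 5
  denominator: (-3)*(2*z + 2) + (2)*(-z + 1) = -8*z - 4
(T ∘ S)(z) = (-3*z - 5)/(-8*z - 4) = (3*z + 5)/(8*z + 4)

Final answer: (3*z + 5)/(8*z + 4)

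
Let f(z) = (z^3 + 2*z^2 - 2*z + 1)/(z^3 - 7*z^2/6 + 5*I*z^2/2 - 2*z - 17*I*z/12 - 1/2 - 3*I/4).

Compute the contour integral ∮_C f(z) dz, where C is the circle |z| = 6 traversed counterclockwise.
By the residue theorem, ∮_C f(z) dz = 2πi · (sum of the residues of f at the poles inside |z| = 6).

The denominator factors as (z - 3/2 + I)*(z + 3*I/2)*(z + 1/3), so the singularities of f are simple poles at z = 3/2 - I, z = -3*I/2, z = -1/3.
  |3/2 - I|² = 13/4 < 36 = 6², so this pole is inside the contour.
  |-3*I/2|² = 9/4 < 36 = 6², so this pole is inside the contour.
  |-1/3|² = 1/9 < 36 = 6², so this pole is inside the contour.

With P(z) = z^3 + 2*z^2 - 2*z + 1 and Q(z) = z^3 - 7*z^2/6 + 5*I*z^2/2 - 2*z - 17*I*z/12 - 1/2 - 3*I/4, each pole is simple, so Res(f, z₀) = P(z₀)/Q'(z₀) with Q'(z) = 3*z^2 - 7*z/3 + 5*I*z - 2 - 17*I/12.
  Res(f, 3/2 - I) = P(3/2 - I)/Q'(3/2 - I) = (-5/8 - 39*I/4)/(13/4 - 7*I/12) = 1053/3140 - 9231*I/3140
  Res(f, -3*I/2) = P(-3*I/2)/Q'(-3*I/2) = (-7/2 + 51*I/8)/(-5/4 + 25*I/12) = 1017/340 - 39*I/340
  Res(f, -1/3) = P(-1/3)/Q'(-1/3) = (50/27)/(-8/9 - 37*I/12) = -1280/8007 + 1480*I/2669

Sum of residues inside C: 19/6 - 5*I/2
∮_C f(z) dz = 2πi · (19/6 - 5*I/2) = pi*(5 + 19*I/3)

Final answer: pi*(5 + 19*I/3)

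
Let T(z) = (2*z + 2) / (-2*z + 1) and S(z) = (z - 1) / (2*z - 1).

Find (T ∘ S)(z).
(T ∘ S)(z) = T(S(z)) = ((2)*S(z) + (2))/((-2)*S(z) + (1)). Multiply numerator and denominator by 2*z - 1:
  numerator:   (2)*(z - 1) + (2)*(2*z - 1) = 6*z - 4
  denominator: (-2)*(z - 1) + (1)*(2*z - 1) = 1
(T ∘ S)(z) = 6*z - 4

Final answer: 6*z - 4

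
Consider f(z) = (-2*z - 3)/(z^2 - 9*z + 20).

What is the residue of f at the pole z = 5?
Write f(z) = P(z)/Q(z) with P(z) = -2*z - 3 and Q(z) = z^2 - 9*z + 20.
The denominator factors as Q(z) = (z - 5)*(z - 4), so z = 5 is a simple zero of Q and P is analytic there; z = 5 is therefore a simple pole and
  Res(f, z₀) = P(z₀)/Q'(z₀).

Q'(z) = 2*z - 9, so Q'(5) = 1.
P(5) = -13.

Res(f, 5) = (-13)/(1) = -13

Final answer: -13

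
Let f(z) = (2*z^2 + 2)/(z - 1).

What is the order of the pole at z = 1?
Factor the denominator:
  z - 1 = (z - 1)

The numerator P(z) = 2*z^2 + 2 has P(1) = 4 ≠ 0, so no factor of (z - 1) cancels.
Near z = 1 we can therefore write f(z) = g(z)/(z - 1) with g analytic at 1 and g(1) ≠ 0 (g is just the numerator).

Hence z = 1 is a pole of order 1.

Final answer: 1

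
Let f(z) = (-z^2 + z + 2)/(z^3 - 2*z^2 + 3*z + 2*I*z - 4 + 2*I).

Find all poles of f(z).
The singularities of f are the zeros of the denominator. Factoring,
  z^3 - 2*z^2 + 3*z + 2*I*z - 4 + 2*I = (z - 2*I)*(z + I)*(z - 2 + I)
so the candidates are z = 2*I, z = -I, z = 2 - I.

Check the numerator P(z) = -z^2 + z + 2 at each one:
  P(2*I) = 6 + 2*I ≠ 0, so z = 2*I is a (simple) pole.
  P(-I) = 3 - I ≠ 0, so z = -I is a (simple) pole.
  P(2 - I) = 1 + 3*I ≠ 0, so z = 2 - I is a (simple) pole.

Poles of f: {-I, 2*I, 2 - I}

Final answer: {-I, 2*I, 2 - I}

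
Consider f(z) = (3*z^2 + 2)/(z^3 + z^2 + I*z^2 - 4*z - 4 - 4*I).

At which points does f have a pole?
The singularities of f are the zeros of the denominator. Factoring,
  z^3 + z^2 + I*z^2 - 4*z - 4 - 4*I = (z - 2)*(z + 1 + I)*(z + 2)
so the candidates are z = 2, z = -1 - I, z = -2.

Check the numerator P(z) = 3*z^2 + 2 at each one:
  P(2) = 14 ≠ 0, so z = 2 is a (simple) pole.
  P(-1 - I) = 2 + 6*I ≠ 0, so z = -1 - I is a (simple) pole.
  P(-2) = 14 ≠ 0, so z = -2 is a (simple) pole.

Poles of f: {-2, -1 - I, 2}

Final answer: {-2, -1 - I, 2}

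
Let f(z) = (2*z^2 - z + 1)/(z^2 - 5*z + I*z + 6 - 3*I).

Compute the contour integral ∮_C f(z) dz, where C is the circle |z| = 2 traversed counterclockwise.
By the residue theorem, ∮_C f(z) dz = 2πi · (sum of the residues of f at the poles inside |z| = 2).

The denominator factors as (z - 3)*(z - 2 + I), so the singularities of f are simple poles at z = 3, z = 2 - I.
  |3|² = 9 > 4 = 2², so this pole is outside the contour.
  |2 - I|² = 5 > 4 = 2², so this pole is outside the contour.

No pole lies inside the contour, so f is analytic on and inside C and the integral is 0 (Cauchy's theorem).

Final answer: 0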